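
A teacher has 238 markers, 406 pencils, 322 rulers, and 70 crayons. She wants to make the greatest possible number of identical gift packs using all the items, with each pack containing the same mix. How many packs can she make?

14 packs

The pack count must divide each quantity, so the greatest is gcd(238, 406, 322, 70).
238 = 2 × 7 × 17
406 = 2 × 7 × 29
322 = 2 × 7 × 23
70 = 2 × 5 × 7
gcd(238, 406, 322, 70) = 2 × 7 = 14.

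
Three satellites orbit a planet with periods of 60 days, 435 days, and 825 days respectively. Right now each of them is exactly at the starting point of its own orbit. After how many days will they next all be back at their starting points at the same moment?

They coincide at every common multiple of the periods; the first is the LCM.
60 = 2^2 × 3 × 5
435 = 3 × 5 × 29
825 = 3 × 5^2 × 11
LCM(60, 435, 825) = 2^2 × 3 × 5^2 × 11 × 29 = 95700.

95700 days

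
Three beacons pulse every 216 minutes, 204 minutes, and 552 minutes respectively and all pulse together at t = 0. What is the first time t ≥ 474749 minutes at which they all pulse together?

Joint pulses occur at multiples of LCM(216, 204, 552).
216 = 2^3 × 3^3
204 = 2^2 × 3 × 17
552 = 2^3 × 3 × 23
LCM(216, 204, 552) = 2^3 × 3^3 × 17 × 23 = 84456.
Smallest multiple of 84456 that is ≥ 474749: ⌈474749/84456⌉ × 84456 = 6 × 84456 = 506736.

506736 minutes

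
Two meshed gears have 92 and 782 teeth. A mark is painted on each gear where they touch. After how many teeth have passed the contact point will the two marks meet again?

They coincide at every common multiple of the periods; the first is the LCM.
92 = 2^2 × 23
782 = 2 × 17 × 23
LCM(92, 782) = 2^2 × 17 × 23 = 1564.

1564 teeth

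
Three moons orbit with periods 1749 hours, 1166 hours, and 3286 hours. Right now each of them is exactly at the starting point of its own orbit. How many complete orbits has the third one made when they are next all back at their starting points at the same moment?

The first common completion time is the LCM of the periods.
1749 = 3 × 11 × 53
1166 = 2 × 11 × 53
3286 = 2 × 31 × 53
LCM(1749, 1166, 3286) = 2 × 3 × 11 × 31 × 53 = 108438.
Orbits for period 3286: 108438 / 3286 = 33.

33 orbits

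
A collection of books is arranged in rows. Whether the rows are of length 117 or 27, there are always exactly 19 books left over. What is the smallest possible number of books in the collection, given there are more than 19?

N − 19 must be a common multiple of 117 and 27.
117 = 3^2 × 13
27 = 3^3
LCM(117, 27) = 3^3 × 13 = 351.
Smallest N > 19 is LCM + 19 = 351 + 19 = 370.

370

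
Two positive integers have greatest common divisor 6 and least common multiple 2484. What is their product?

14904

For any two positive integers, gcd × lcm = product = 6 × 2484 = 14904.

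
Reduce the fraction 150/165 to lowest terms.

150 = 2 × 3 × 5^2
165 = 3 × 5 × 11
gcd(150, 165) = 3 × 5 = 15.
Divide numerator and denominator by 15: 150/165 = 10/11.

10/11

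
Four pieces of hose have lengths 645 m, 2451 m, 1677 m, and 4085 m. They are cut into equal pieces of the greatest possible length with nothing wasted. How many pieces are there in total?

Piece length = gcd(645, 2451, 1677, 4085).
645 = 3 × 5 × 43
2451 = 3 × 19 × 43
1677 = 3 × 13 × 43
4085 = 5 × 19 × 43
gcd(645, 2451, 1677, 4085) = 43.
Total pieces = 645/43 + 2451/43 + 1677/43 + 4085/43 = 15 + 57 + 39 + 95 = 206.

206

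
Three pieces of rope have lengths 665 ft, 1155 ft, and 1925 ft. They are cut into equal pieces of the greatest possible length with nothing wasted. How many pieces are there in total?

107

Piece length = gcd(665, 1155, 1925).
665 = 5 × 7 × 19
1155 = 3 × 5 × 7 × 11
1925 = 5^2 × 7 × 11
gcd(665, 1155, 1925) = 5 × 7 = 35.
Total pieces = 665/35 + 1155/35 + 1925/35 = 19 + 33 + 55 = 107.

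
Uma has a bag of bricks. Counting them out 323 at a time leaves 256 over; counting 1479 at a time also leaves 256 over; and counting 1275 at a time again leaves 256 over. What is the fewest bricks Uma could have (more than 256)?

702781

N − 256 must be a common multiple of 323, 1479, and 1275.
323 = 17 × 19
1479 = 3 × 17 × 29
1275 = 3 × 5^2 × 17
LCM(323, 1479, 1275) = 3 × 5^2 × 17 × 19 × 29 = 702525.
Smallest N > 256 is LCM + 256 = 702525 + 256 = 702781.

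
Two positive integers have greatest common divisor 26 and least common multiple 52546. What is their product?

1366196

For any two positive integers, gcd × lcm = product = 26 × 52546 = 1366196.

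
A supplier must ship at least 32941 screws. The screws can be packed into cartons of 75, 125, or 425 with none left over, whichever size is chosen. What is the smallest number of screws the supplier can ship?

The number of screws must be a common multiple of 75, 125, and 425, so a multiple of their LCM.
75 = 3 × 5^2
125 = 5^3
425 = 5^2 × 17
LCM(75, 125, 425) = 3 × 5^3 × 17 = 6375.
Smallest multiple of 6375 that is ≥ 32941: ⌈32941/6375⌉ × 6375 = 6 × 6375 = 38250.

38250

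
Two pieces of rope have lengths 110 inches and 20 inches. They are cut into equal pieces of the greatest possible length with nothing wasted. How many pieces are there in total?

Piece length = gcd(110, 20).
110 = 2 × 5 × 11
20 = 2^2 × 5
gcd(110, 20) = 2 × 5 = 10.
Total pieces = 110/10 + 20/10 = 11 + 2 = 13.

13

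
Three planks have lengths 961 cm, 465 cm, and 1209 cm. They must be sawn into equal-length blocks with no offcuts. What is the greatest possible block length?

This is the greatest common divisor of 961, 465, and 1209.
961 = 31^2
465 = 3 × 5 × 31
1209 = 3 × 13 × 31
gcd(961, 465, 1209) = 31.

31 cm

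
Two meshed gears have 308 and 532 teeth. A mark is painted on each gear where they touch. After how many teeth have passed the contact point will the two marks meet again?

5852 teeth

They coincide at every common multiple of the periods; the first is the LCM.
308 = 2^2 × 7 × 11
532 = 2^2 × 7 × 19
LCM(308, 532) = 2^2 × 7 × 11 × 19 = 5852.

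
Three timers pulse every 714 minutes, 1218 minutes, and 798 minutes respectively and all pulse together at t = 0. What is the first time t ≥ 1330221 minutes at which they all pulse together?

1573656 minutes

Joint pulses occur at multiples of LCM(714, 1218, 798).
714 = 2 × 3 × 7 × 17
1218 = 2 × 3 × 7 × 29
798 = 2 × 3 × 7 × 19
LCM(714, 1218, 798) = 2 × 3 × 7 × 17 × 19 × 29 = 393414.
Smallest multiple of 393414 that is ≥ 1330221: ⌈1330221/393414⌉ × 393414 = 4 × 393414 = 1573656.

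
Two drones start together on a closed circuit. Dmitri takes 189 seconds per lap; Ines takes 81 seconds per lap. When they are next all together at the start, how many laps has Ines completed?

7 laps

All finish a whole number of cycles simultaneously at t = LCM of the periods.
189 = 3^3 × 7
81 = 3^4
LCM(189, 81) = 3^4 × 7 = 567.
Laps for period 81: 567 / 81 = 7.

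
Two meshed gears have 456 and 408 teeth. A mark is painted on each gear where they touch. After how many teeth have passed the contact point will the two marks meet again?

The first simultaneous occurrence is after LCM of the individual periods.
456 = 2^3 × 3 × 19
408 = 2^3 × 3 × 17
LCM(456, 408) = 2^3 × 3 × 17 × 19 = 7752.

7752 teeth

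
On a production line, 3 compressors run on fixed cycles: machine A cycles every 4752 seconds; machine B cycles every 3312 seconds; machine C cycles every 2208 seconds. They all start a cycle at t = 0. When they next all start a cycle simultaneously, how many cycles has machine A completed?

The first common completion time is the LCM of the periods.
4752 = 2^4 × 3^3 × 11
3312 = 2^4 × 3^2 × 23
2208 = 2^5 × 3 × 23
LCM(4752, 3312, 2208) = 2^5 × 3^3 × 11 × 23 = 218592.
Cycles for period 4752: 218592 / 4752 = 46.

46 cycles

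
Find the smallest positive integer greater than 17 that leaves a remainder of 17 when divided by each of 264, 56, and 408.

31433

N − 17 must be a common multiple of 264, 56, and 408.
264 = 2^3 × 3 × 11
56 = 2^3 × 7
408 = 2^3 × 3 × 17
LCM(264, 56, 408) = 2^3 × 3 × 7 × 11 × 17 = 31416.
Smallest N > 17 is LCM + 17 = 31416 + 17 = 31433.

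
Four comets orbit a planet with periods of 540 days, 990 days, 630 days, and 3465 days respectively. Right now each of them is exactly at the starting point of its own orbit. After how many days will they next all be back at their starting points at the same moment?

41580 days

They coincide at every common multiple of the periods; the first is the LCM.
540 = 2^2 × 3^3 × 5
990 = 2 × 3^2 × 5 × 11
630 = 2 × 3^2 × 5 × 7
3465 = 3^2 × 5 × 7 × 11
LCM(540, 990, 630, 3465) = 2^2 × 3^3 × 5 × 7 × 11 = 41580.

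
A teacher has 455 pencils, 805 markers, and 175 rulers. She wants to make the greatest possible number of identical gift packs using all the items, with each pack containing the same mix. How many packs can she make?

35 packs

The pack count must divide each quantity, so the greatest is gcd(455, 805, 175).
455 = 5 × 7 × 13
805 = 5 × 7 × 23
175 = 5^2 × 7
gcd(455, 805, 175) = 5 × 7 = 35.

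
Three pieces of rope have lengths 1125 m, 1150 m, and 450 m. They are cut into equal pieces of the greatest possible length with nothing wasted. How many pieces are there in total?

109

Piece length = gcd(1125, 1150, 450).
1125 = 3^2 × 5^3
1150 = 2 × 5^2 × 23
450 = 2 × 3^2 × 5^2
gcd(1125, 1150, 450) = 5^2 = 25.
Total pieces = 1125/25 + 1150/25 + 450/25 = 45 + 46 + 18 = 109.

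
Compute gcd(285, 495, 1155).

15

285 = 3 × 5 × 19
495 = 3^2 × 5 × 11
1155 = 3 × 5 × 7 × 11
gcd(285, 495, 1155) = 3 × 5 = 15.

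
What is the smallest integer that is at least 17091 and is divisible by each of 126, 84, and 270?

18900

The integer must be a common multiple of 126, 84, and 270, so a multiple of their LCM.
126 = 2 × 3^2 × 7
84 = 2^2 × 3 × 7
270 = 2 × 3^3 × 5
LCM(126, 84, 270) = 2^2 × 3^3 × 5 × 7 = 3780.
Smallest multiple of 3780 that is ≥ 17091: ⌈17091/3780⌉ × 3780 = 5 × 3780 = 18900.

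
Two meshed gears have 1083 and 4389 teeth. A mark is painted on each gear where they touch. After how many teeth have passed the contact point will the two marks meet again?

We need the least common multiple of the intervals.
1083 = 3 × 19^2
4389 = 3 × 7 × 11 × 19
LCM(1083, 4389) = 3 × 7 × 11 × 19^2 = 83391.

83391 teeth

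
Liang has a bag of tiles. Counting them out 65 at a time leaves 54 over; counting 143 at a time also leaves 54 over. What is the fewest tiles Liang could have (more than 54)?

N − 54 must be a common multiple of 65 and 143.
65 = 5 × 13
143 = 11 × 13
LCM(65, 143) = 5 × 11 × 13 = 715.
Smallest N > 54 is LCM + 54 = 715 + 54 = 769.

769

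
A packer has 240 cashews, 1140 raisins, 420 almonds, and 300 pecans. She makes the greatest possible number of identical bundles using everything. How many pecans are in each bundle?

5

Number of bundles = gcd(240, 1140, 420, 300).
240 = 2^4 × 3 × 5
1140 = 2^2 × 3 × 5 × 19
420 = 2^2 × 3 × 5 × 7
300 = 2^2 × 3 × 5^2
gcd(240, 1140, 420, 300) = 2^2 × 3 × 5 = 60.
pecans per bundle = 300 / 60 = 5.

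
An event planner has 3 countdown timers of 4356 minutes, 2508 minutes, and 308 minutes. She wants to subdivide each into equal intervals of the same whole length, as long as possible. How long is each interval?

44 minutes

The interval must divide each timer length; the longest such is the gcd.
4356 = 2^2 × 3^2 × 11^2
2508 = 2^2 × 3 × 11 × 19
308 = 2^2 × 7 × 11
gcd(4356, 2508, 308) = 2^2 × 11 = 44.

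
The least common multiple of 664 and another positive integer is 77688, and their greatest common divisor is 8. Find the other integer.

936

gcd × lcm = product of the two integers, so the other integer is (8 × 77688) / 664 = 936.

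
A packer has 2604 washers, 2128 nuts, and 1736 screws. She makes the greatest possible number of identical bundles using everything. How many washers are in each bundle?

Number of bundles = gcd(2604, 2128, 1736).
2604 = 2^2 × 3 × 7 × 31
2128 = 2^4 × 7 × 19
1736 = 2^3 × 7 × 31
gcd(2604, 2128, 1736) = 2^2 × 7 = 28.
washers per bundle = 2604 / 28 = 93.

93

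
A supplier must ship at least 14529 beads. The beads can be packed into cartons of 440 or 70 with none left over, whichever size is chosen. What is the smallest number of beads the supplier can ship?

15400

The number of beads must be a common multiple of 440 and 70, so a multiple of their LCM.
440 = 2^3 × 5 × 11
70 = 2 × 5 × 7
LCM(440, 70) = 2^3 × 5 × 7 × 11 = 3080.
Smallest multiple of 3080 that is ≥ 14529: ⌈14529/3080⌉ × 3080 = 5 × 3080 = 15400.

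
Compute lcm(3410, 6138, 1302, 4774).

3410 = 2 × 5 × 11 × 31
6138 = 2 × 3^2 × 11 × 31
1302 = 2 × 3 × 7 × 31
4774 = 2 × 7 × 11 × 31
LCM(3410, 6138, 1302, 4774) = 2 × 3^2 × 5 × 7 × 11 × 31 = 214830.

214830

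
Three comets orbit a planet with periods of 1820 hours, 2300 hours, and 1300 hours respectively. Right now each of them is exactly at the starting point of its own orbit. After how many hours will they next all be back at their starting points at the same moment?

209300 hours

The first simultaneous occurrence is after LCM of the individual periods.
1820 = 2^2 × 5 × 7 × 13
2300 = 2^2 × 5^2 × 23
1300 = 2^2 × 5^2 × 13
LCM(1820, 2300, 1300) = 2^2 × 5^2 × 7 × 13 × 23 = 209300.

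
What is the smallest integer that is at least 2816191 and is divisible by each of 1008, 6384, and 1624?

The integer must be a common multiple of 1008, 6384, and 1624, so a multiple of their LCM.
1008 = 2^4 × 3^2 × 7
6384 = 2^4 × 3 × 7 × 19
1624 = 2^3 × 7 × 29
LCM(1008, 6384, 1624) = 2^4 × 3^2 × 7 × 19 × 29 = 555408.
Smallest multiple of 555408 that is ≥ 2816191: ⌈2816191/555408⌉ × 555408 = 6 × 555408 = 3332448.

3332448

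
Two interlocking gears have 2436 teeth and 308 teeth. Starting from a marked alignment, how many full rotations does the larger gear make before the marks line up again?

11 rotations

All finish a whole number of cycles simultaneously at t = LCM of the periods.
2436 = 2^2 × 3 × 7 × 29
308 = 2^2 × 7 × 11
LCM(2436, 308) = 2^2 × 3 × 7 × 11 × 29 = 26796.
Rotations for period 2436: 26796 / 2436 = 11.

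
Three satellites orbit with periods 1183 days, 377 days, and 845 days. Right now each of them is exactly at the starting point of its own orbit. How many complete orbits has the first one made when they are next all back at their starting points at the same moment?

The first common completion time is the LCM of the periods.
1183 = 7 × 13^2
377 = 13 × 29
845 = 5 × 13^2
LCM(1183, 377, 845) = 5 × 7 × 13^2 × 29 = 171535.
Orbits for period 1183: 171535 / 1183 = 145.

145 orbits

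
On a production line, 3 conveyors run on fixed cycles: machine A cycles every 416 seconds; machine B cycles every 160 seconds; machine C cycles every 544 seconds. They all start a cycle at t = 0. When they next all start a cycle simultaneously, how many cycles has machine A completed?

All finish a whole number of cycles simultaneously at t = LCM of the periods.
416 = 2^5 × 13
160 = 2^5 × 5
544 = 2^5 × 17
LCM(416, 160, 544) = 2^5 × 5 × 13 × 17 = 35360.
Cycles for period 416: 35360 / 416 = 85.

85 cycles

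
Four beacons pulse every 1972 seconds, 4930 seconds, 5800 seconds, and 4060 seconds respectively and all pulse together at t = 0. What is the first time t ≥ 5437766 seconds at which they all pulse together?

Joint pulses occur at multiples of LCM(1972, 4930, 5800, 4060).
1972 = 2^2 × 17 × 29
4930 = 2 × 5 × 17 × 29
5800 = 2^3 × 5^2 × 29
4060 = 2^2 × 5 × 7 × 29
LCM(1972, 4930, 5800, 4060) = 2^3 × 5^2 × 7 × 17 × 29 = 690200.
Smallest multiple of 690200 that is ≥ 5437766: ⌈5437766/690200⌉ × 690200 = 8 × 690200 = 5521600.

5521600 seconds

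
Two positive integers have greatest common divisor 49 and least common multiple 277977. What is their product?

For any two positive integers, gcd × lcm = product = 49 × 277977 = 13620873.

13620873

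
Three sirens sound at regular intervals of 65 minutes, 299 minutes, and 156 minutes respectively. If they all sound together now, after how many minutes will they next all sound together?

We need the least common multiple of the intervals.
65 = 5 × 13
299 = 13 × 23
156 = 2^2 × 3 × 13
LCM(65, 299, 156) = 2^2 × 3 × 5 × 13 × 23 = 17940.

17940 minutes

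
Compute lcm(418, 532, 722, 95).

418 = 2 × 11 × 19
532 = 2^2 × 7 × 19
722 = 2 × 19^2
95 = 5 × 19
LCM(418, 532, 722, 95) = 2^2 × 5 × 7 × 11 × 19^2 = 555940.

555940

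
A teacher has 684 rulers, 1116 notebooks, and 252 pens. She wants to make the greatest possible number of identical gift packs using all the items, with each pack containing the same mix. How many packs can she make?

36 packs

The pack count must divide each quantity, so the greatest is gcd(684, 1116, 252).
684 = 2^2 × 3^2 × 19
1116 = 2^2 × 3^2 × 31
252 = 2^2 × 3^2 × 7
gcd(684, 1116, 252) = 2^2 × 3^2 = 36.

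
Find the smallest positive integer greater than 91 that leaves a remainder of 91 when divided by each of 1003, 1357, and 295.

N − 91 must be a common multiple of 1003, 1357, and 295.
1003 = 17 × 59
1357 = 23 × 59
295 = 5 × 59
LCM(1003, 1357, 295) = 5 × 17 × 23 × 59 = 115345.
Smallest N > 91 is LCM + 91 = 115345 + 91 = 115436.

115436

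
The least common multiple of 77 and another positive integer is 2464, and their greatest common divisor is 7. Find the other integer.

224

gcd × lcm = product of the two integers, so the other integer is (7 × 2464) / 77 = 224.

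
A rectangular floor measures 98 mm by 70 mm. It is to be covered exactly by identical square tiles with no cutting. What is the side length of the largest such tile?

14 mm

By the Euclidean algorithm:
98 = 1 × 70 + 28
70 = 2 × 28 + 14
28 = 2 × 14 + 0
gcd(98, 70) = 14.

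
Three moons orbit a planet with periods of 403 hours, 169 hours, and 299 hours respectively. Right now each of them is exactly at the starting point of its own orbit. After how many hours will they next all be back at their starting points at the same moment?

120497 hours

The first simultaneous occurrence is after LCM of the individual periods.
403 = 13 × 31
169 = 13^2
299 = 13 × 23
LCM(403, 169, 299) = 13^2 × 23 × 31 = 120497.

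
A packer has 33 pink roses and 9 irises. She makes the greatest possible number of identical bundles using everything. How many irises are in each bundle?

3

Number of bundles = gcd(33, 9).
33 = 3 × 11
9 = 3^2
gcd(33, 9) = 3.
irises per bundle = 9 / 3 = 3.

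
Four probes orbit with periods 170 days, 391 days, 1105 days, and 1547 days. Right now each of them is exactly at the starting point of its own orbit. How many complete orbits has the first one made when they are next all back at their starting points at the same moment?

2093 orbits

All finish a whole number of cycles simultaneously at t = LCM of the periods.
170 = 2 × 5 × 17
391 = 17 × 23
1105 = 5 × 13 × 17
1547 = 7 × 13 × 17
LCM(170, 391, 1105, 1547) = 2 × 5 × 7 × 13 × 17 × 23 = 355810.
Orbits for period 170: 355810 / 170 = 2093.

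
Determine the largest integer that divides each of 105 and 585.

105 = 3 × 5 × 7
585 = 3^2 × 5 × 13
gcd(105, 585) = 3 × 5 = 15.

15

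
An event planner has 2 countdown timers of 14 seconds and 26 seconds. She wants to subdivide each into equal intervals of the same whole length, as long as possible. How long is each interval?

The interval must divide each timer length; the longest such is the gcd.
14 = 2 × 7
26 = 2 × 13
gcd(14, 26) = 2.

2 seconds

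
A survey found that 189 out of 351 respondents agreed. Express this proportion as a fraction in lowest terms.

7/13

189 = 3^3 × 7
351 = 3^3 × 13
gcd(189, 351) = 3^3 = 27.
Divide numerator and denominator by 27: 189/351 = 7/13.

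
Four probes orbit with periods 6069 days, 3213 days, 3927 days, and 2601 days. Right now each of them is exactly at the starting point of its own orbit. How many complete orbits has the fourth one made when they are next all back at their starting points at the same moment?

231 orbits

They are all back at their starting positions together after one LCM of the periods.
6069 = 3 × 7 × 17^2
3213 = 3^3 × 7 × 17
3927 = 3 × 7 × 11 × 17
2601 = 3^2 × 17^2
LCM(6069, 3213, 3927, 2601) = 3^3 × 7 × 11 × 17^2 = 600831.
Orbits for period 2601: 600831 / 2601 = 231.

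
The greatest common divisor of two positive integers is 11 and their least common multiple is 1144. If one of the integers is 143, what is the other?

88

For two integers, gcd × lcm = product, so the other is (11 × 1144) / 143 = 12584 / 143 = 88.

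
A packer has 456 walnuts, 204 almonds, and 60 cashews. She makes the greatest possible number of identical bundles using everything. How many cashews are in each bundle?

Number of bundles = gcd(456, 204, 60).
456 = 2^3 × 3 × 19
204 = 2^2 × 3 × 17
60 = 2^2 × 3 × 5
gcd(456, 204, 60) = 2^2 × 3 = 12.
cashews per bundle = 60 / 12 = 5.

5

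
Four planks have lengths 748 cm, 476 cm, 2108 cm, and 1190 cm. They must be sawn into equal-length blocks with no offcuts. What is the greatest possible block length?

34 cm

This is the greatest common divisor of 748, 476, 2108, and 1190.
748 = 2^2 × 11 × 17
476 = 2^2 × 7 × 17
2108 = 2^2 × 17 × 31
1190 = 2 × 5 × 7 × 17
gcd(748, 476, 2108, 1190) = 2 × 17 = 34.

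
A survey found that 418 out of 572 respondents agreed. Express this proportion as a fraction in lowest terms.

19/26

418 = 2 × 11 × 19
572 = 2^2 × 11 × 13
gcd(418, 572) = 2 × 11 = 22.
Divide numerator and denominator by 22: 418/572 = 19/26.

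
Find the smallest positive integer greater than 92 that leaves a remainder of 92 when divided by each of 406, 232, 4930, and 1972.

138132

N − 92 must be a common multiple of 406, 232, 4930, and 1972.
406 = 2 × 7 × 29
232 = 2^3 × 29
4930 = 2 × 5 × 17 × 29
1972 = 2^2 × 17 × 29
LCM(406, 232, 4930, 1972) = 2^3 × 5 × 7 × 17 × 29 = 138040.
Smallest N > 92 is LCM + 92 = 138040 + 92 = 138132.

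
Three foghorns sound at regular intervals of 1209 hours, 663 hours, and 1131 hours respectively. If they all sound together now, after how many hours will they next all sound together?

596037 hours

They coincide at every common multiple of the periods; the first is the LCM.
1209 = 3 × 13 × 31
663 = 3 × 13 × 17
1131 = 3 × 13 × 29
LCM(1209, 663, 1131) = 3 × 13 × 17 × 29 × 31 = 596037.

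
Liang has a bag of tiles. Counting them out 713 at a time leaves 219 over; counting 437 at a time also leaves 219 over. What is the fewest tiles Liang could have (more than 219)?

13766

N − 219 must be a common multiple of 713 and 437.
713 = 23 × 31
437 = 19 × 23
LCM(713, 437) = 19 × 23 × 31 = 13547.
Smallest N > 219 is LCM + 219 = 13547 + 219 = 13766.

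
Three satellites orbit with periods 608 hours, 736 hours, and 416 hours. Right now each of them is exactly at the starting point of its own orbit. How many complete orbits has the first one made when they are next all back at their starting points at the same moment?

The first common completion time is the LCM of the periods.
608 = 2^5 × 19
736 = 2^5 × 23
416 = 2^5 × 13
LCM(608, 736, 416) = 2^5 × 13 × 19 × 23 = 181792.
Orbits for period 608: 181792 / 608 = 299.

299 orbits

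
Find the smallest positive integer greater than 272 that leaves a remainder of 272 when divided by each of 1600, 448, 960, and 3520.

369872

N − 272 must be a common multiple of 1600, 448, 960, and 3520.
1600 = 2^6 × 5^2
448 = 2^6 × 7
960 = 2^6 × 3 × 5
3520 = 2^6 × 5 × 11
LCM(1600, 448, 960, 3520) = 2^6 × 3 × 5^2 × 7 × 11 = 369600.
Smallest N > 272 is LCM + 272 = 369600 + 272 = 369872.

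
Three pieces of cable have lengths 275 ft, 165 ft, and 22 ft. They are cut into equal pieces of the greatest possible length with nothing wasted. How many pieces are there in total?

Piece length = gcd(275, 165, 22).
275 = 5^2 × 11
165 = 3 × 5 × 11
22 = 2 × 11
gcd(275, 165, 22) = 11.
Total pieces = 275/11 + 165/11 + 22/11 = 25 + 15 + 2 = 42.

42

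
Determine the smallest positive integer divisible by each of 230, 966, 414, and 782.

230 = 2 × 5 × 23
966 = 2 × 3 × 7 × 23
414 = 2 × 3^2 × 23
782 = 2 × 17 × 23
LCM(230, 966, 414, 782) = 2 × 3^2 × 5 × 7 × 17 × 23 = 246330.

246330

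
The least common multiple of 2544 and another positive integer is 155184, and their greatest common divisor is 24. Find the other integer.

1464

gcd × lcm = product of the two integers, so the other integer is (24 × 155184) / 2544 = 1464.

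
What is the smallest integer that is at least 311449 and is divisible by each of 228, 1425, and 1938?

387600

The integer must be a common multiple of 228, 1425, and 1938, so a multiple of their LCM.
228 = 2^2 × 3 × 19
1425 = 3 × 5^2 × 19
1938 = 2 × 3 × 17 × 19
LCM(228, 1425, 1938) = 2^2 × 3 × 5^2 × 17 × 19 = 96900.
Smallest multiple of 96900 that is ≥ 311449: ⌈311449/96900⌉ × 96900 = 4 × 96900 = 387600.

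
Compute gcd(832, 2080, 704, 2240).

32

832 = 2^6 × 13
2080 = 2^5 × 5 × 13
704 = 2^6 × 11
2240 = 2^6 × 5 × 7
gcd(832, 2080, 704, 2240) = 2^5 = 32.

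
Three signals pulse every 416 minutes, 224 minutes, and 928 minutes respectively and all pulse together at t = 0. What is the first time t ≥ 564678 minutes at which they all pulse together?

Joint pulses occur at multiples of LCM(416, 224, 928).
416 = 2^5 × 13
224 = 2^5 × 7
928 = 2^5 × 29
LCM(416, 224, 928) = 2^5 × 7 × 13 × 29 = 84448.
Smallest multiple of 84448 that is ≥ 564678: ⌈564678/84448⌉ × 84448 = 7 × 84448 = 591136.

591136 minutes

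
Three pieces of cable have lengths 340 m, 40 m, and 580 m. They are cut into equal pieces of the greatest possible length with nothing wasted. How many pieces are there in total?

Piece length = gcd(340, 40, 580).
340 = 2^2 × 5 × 17
40 = 2^3 × 5
580 = 2^2 × 5 × 29
gcd(340, 40, 580) = 2^2 × 5 = 20.
Total pieces = 340/20 + 40/20 + 580/20 = 17 + 2 + 29 = 48.

48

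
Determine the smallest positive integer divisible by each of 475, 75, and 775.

44175

475 = 5^2 × 19
75 = 3 × 5^2
775 = 5^2 × 31
LCM(475, 75, 775) = 3 × 5^2 × 19 × 31 = 44175.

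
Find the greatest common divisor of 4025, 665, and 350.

4025 = 5^2 × 7 × 23
665 = 5 × 7 × 19
350 = 2 × 5^2 × 7
gcd(4025, 665, 350) = 5 × 7 = 35.

35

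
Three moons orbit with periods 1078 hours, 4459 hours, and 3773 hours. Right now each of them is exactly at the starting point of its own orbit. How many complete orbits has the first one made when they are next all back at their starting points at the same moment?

91 orbits

All finish a whole number of cycles simultaneously at t = LCM of the periods.
1078 = 2 × 7^2 × 11
4459 = 7^3 × 13
3773 = 7^3 × 11
LCM(1078, 4459, 3773) = 2 × 7^3 × 11 × 13 = 98098.
Orbits for period 1078: 98098 / 1078 = 91.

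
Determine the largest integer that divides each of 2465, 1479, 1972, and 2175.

2465 = 5 × 17 × 29
1479 = 3 × 17 × 29
1972 = 2^2 × 17 × 29
2175 = 3 × 5^2 × 29
gcd(2465, 1479, 1972, 2175) = 29.

29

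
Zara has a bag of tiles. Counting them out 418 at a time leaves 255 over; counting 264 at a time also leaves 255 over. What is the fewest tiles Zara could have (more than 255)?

5271

N − 255 must be a common multiple of 418 and 264.
418 = 2 × 11 × 19
264 = 2^3 × 3 × 11
LCM(418, 264) = 2^3 × 3 × 11 × 19 = 5016.
Smallest N > 255 is LCM + 255 = 5016 + 255 = 5271.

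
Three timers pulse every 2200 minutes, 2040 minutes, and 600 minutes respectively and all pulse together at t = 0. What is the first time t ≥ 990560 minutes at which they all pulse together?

Joint pulses occur at multiples of LCM(2200, 2040, 600).
2200 = 2^3 × 5^2 × 11
2040 = 2^3 × 3 × 5 × 17
600 = 2^3 × 3 × 5^2
LCM(2200, 2040, 600) = 2^3 × 3 × 5^2 × 11 × 17 = 112200.
Smallest multiple of 112200 that is ≥ 990560: ⌈990560/112200⌉ × 112200 = 9 × 112200 = 1009800.

1009800 minutes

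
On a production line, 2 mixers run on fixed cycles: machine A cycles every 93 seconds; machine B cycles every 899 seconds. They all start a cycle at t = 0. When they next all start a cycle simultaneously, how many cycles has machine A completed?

29 cycles

The first common completion time is the LCM of the periods.
93 = 3 × 31
899 = 29 × 31
LCM(93, 899) = 3 × 29 × 31 = 2697.
Cycles for period 93: 2697 / 93 = 29.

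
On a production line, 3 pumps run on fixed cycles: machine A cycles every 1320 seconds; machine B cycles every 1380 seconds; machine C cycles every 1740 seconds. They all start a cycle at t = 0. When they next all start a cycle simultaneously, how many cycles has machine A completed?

667 cycles

All finish a whole number of cycles simultaneously at t = LCM of the periods.
1320 = 2^3 × 3 × 5 × 11
1380 = 2^2 × 3 × 5 × 23
1740 = 2^2 × 3 × 5 × 29
LCM(1320, 1380, 1740) = 2^3 × 3 × 5 × 11 × 23 × 29 = 880440.
Cycles for period 1320: 880440 / 1320 = 667.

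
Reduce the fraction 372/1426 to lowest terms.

6/23

372 = 2^2 × 3 × 31
1426 = 2 × 23 × 31
gcd(372, 1426) = 2 × 31 = 62.
Divide numerator and denominator by 62: 372/1426 = 6/23.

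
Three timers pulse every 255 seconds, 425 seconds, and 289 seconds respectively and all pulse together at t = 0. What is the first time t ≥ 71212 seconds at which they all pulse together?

86700 seconds

Joint pulses occur at multiples of LCM(255, 425, 289).
255 = 3 × 5 × 17
425 = 5^2 × 17
289 = 17^2
LCM(255, 425, 289) = 3 × 5^2 × 17^2 = 21675.
Smallest multiple of 21675 that is ≥ 71212: ⌈71212/21675⌉ × 21675 = 4 × 21675 = 86700.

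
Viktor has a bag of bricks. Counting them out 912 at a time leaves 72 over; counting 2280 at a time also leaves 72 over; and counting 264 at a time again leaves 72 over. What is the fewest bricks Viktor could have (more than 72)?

50232

N − 72 must be a common multiple of 912, 2280, and 264.
912 = 2^4 × 3 × 19
2280 = 2^3 × 3 × 5 × 19
264 = 2^3 × 3 × 11
LCM(912, 2280, 264) = 2^4 × 3 × 5 × 11 × 19 = 50160.
Smallest N > 72 is LCM + 72 = 50160 + 72 = 50232.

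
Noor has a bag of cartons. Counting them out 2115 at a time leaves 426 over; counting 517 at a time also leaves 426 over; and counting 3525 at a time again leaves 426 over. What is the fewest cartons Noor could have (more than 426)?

116751

N − 426 must be a common multiple of 2115, 517, and 3525.
2115 = 3^2 × 5 × 47
517 = 11 × 47
3525 = 3 × 5^2 × 47
LCM(2115, 517, 3525) = 3^2 × 5^2 × 11 × 47 = 116325.
Smallest N > 426 is LCM + 426 = 116325 + 426 = 116751.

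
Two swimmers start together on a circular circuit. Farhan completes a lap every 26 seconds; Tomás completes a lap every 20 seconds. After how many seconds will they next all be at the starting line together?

They coincide at every common multiple of the periods; the first is the LCM.
26 = 2 × 13
20 = 2^2 × 5
LCM(26, 20) = 2^2 × 5 × 13 = 260.

260 seconds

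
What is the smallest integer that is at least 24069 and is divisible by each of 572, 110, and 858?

25740

The integer must be a common multiple of 572, 110, and 858, so a multiple of their LCM.
572 = 2^2 × 11 × 13
110 = 2 × 5 × 11
858 = 2 × 3 × 11 × 13
LCM(572, 110, 858) = 2^2 × 3 × 5 × 11 × 13 = 8580.
Smallest multiple of 8580 that is ≥ 24069: ⌈24069/8580⌉ × 8580 = 3 × 8580 = 25740.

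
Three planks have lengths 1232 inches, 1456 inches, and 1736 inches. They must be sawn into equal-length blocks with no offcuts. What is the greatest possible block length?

56 inches

This is the greatest common divisor of 1232, 1456, and 1736.
1232 = 2^4 × 7 × 11
1456 = 2^4 × 7 × 13
1736 = 2^3 × 7 × 31
gcd(1232, 1456, 1736) = 2^3 × 7 = 56.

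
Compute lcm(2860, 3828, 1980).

2860 = 2^2 × 5 × 11 × 13
3828 = 2^2 × 3 × 11 × 29
1980 = 2^2 × 3^2 × 5 × 11
LCM(2860, 3828, 1980) = 2^2 × 3^2 × 5 × 11 × 13 × 29 = 746460.

746460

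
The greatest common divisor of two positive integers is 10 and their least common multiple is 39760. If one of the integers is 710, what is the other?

560

For two integers, gcd × lcm = product, so the other is (10 × 39760) / 710 = 397600 / 710 = 560.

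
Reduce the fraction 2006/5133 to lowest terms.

34/87

2006 = 2 × 17 × 59
5133 = 3 × 29 × 59
gcd(2006, 5133) = 59.
Divide numerator and denominator by 59: 2006/5133 = 34/87.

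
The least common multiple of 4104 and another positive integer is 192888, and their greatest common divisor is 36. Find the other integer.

1692

gcd × lcm = product of the two integers, so the other integer is (36 × 192888) / 4104 = 1692.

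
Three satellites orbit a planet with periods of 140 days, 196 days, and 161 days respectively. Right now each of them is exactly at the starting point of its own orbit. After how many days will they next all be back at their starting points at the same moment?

We need the least common multiple of the intervals.
140 = 2^2 × 5 × 7
196 = 2^2 × 7^2
161 = 7 × 23
LCM(140, 196, 161) = 2^2 × 5 × 7^2 × 23 = 22540.

22540 days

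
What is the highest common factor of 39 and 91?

39 = 3 × 13
91 = 7 × 13
gcd(39, 91) = 13.

13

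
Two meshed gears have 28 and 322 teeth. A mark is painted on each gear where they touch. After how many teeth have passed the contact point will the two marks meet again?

644 teeth

We need the least common multiple of the intervals.
28 = 2^2 × 7
322 = 2 × 7 × 23
LCM(28, 322) = 2^2 × 7 × 23 = 644.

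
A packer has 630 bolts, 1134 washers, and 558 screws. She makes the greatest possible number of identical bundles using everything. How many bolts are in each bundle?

35

Number of bundles = gcd(630, 1134, 558).
630 = 2 × 3^2 × 5 × 7
1134 = 2 × 3^4 × 7
558 = 2 × 3^2 × 31
gcd(630, 1134, 558) = 2 × 3^2 = 18.
bolts per bundle = 630 / 18 = 35.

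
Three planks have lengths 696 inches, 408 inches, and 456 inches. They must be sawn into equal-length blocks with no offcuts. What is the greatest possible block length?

24 inches

This is the greatest common divisor of 696, 408, and 456.
696 = 2^3 × 3 × 29
408 = 2^3 × 3 × 17
456 = 2^3 × 3 × 19
gcd(696, 408, 456) = 2^3 × 3 = 24.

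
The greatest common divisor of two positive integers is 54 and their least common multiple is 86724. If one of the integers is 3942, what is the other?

For two integers, gcd × lcm = product, so the other is (54 × 86724) / 3942 = 4683096 / 3942 = 1188.

1188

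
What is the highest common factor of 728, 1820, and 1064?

728 = 2^3 × 7 × 13
1820 = 2^2 × 5 × 7 × 13
1064 = 2^3 × 7 × 19
gcd(728, 1820, 1064) = 2^2 × 7 = 28.

28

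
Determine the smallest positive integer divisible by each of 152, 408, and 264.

152 = 2^3 × 19
408 = 2^3 × 3 × 17
264 = 2^3 × 3 × 11
LCM(152, 408, 264) = 2^3 × 3 × 11 × 17 × 19 = 85272.

85272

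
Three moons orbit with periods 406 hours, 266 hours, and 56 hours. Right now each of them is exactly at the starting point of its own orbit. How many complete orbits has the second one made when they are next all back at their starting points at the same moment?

116 orbits

The first common completion time is the LCM of the periods.
406 = 2 × 7 × 29
266 = 2 × 7 × 19
56 = 2^3 × 7
LCM(406, 266, 56) = 2^3 × 7 × 19 × 29 = 30856.
Orbits for period 266: 30856 / 266 = 116.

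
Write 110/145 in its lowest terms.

110 = 2 × 5 × 11
145 = 5 × 29
gcd(110, 145) = 5.
Divide numerator and denominator by 5: 110/145 = 22/29.

22/29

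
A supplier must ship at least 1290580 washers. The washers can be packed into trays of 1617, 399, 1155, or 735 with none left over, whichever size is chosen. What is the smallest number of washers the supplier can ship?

1382535

The number of washers must be a common multiple of 1617, 399, 1155, and 735, so a multiple of their LCM.
1617 = 3 × 7^2 × 11
399 = 3 × 7 × 19
1155 = 3 × 5 × 7 × 11
735 = 3 × 5 × 7^2
LCM(1617, 399, 1155, 735) = 3 × 5 × 7^2 × 11 × 19 = 153615.
Smallest multiple of 153615 that is ≥ 1290580: ⌈1290580/153615⌉ × 153615 = 9 × 153615 = 1382535.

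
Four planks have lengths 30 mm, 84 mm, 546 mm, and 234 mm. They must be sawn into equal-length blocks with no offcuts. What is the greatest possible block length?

This is the greatest common divisor of 30, 84, 546, and 234.
30 = 2 × 3 × 5
84 = 2^2 × 3 × 7
546 = 2 × 3 × 7 × 13
234 = 2 × 3^2 × 13
gcd(30, 84, 546, 234) = 2 × 3 = 6.

6 mm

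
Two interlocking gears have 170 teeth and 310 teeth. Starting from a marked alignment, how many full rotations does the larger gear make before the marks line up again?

17 rotations

They are all back at their starting positions together after one LCM of the periods.
170 = 2 × 5 × 17
310 = 2 × 5 × 31
LCM(170, 310) = 2 × 5 × 17 × 31 = 5270.
Rotations for period 310: 5270 / 310 = 17.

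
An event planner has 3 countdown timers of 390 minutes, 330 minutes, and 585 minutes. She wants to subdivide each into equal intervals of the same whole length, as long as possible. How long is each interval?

The interval must divide each timer length; the longest such is the gcd.
390 = 2 × 3 × 5 × 13
330 = 2 × 3 × 5 × 11
585 = 3^2 × 5 × 13
gcd(390, 330, 585) = 3 × 5 = 15.

15 minutes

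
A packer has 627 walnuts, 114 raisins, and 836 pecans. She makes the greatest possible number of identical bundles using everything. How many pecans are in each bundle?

44

Number of bundles = gcd(627, 114, 836).
627 = 3 × 11 × 19
114 = 2 × 3 × 19
836 = 2^2 × 11 × 19
gcd(627, 114, 836) = 19.
pecans per bundle = 836 / 19 = 44.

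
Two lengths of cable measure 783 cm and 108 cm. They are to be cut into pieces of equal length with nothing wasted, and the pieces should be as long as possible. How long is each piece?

The greatest length dividing all of 783 and 108 is their gcd.
783 = 3^3 × 29
108 = 2^2 × 3^3
gcd(783, 108) = 3^3 = 27.

27 cm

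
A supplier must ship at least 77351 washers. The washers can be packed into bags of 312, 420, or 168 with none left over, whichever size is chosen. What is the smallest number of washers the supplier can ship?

87360

The number of washers must be a common multiple of 312, 420, and 168, so a multiple of their LCM.
312 = 2^3 × 3 × 13
420 = 2^2 × 3 × 5 × 7
168 = 2^3 × 3 × 7
LCM(312, 420, 168) = 2^3 × 3 × 5 × 7 × 13 = 10920.
Smallest multiple of 10920 that is ≥ 77351: ⌈77351/10920⌉ × 10920 = 8 × 10920 = 87360.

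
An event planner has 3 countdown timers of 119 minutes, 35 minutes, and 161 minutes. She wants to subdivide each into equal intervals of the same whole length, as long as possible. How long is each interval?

The interval must divide each timer length; the longest such is the gcd.
119 = 7 × 17
35 = 5 × 7
161 = 7 × 23
gcd(119, 35, 161) = 7.

7 minutes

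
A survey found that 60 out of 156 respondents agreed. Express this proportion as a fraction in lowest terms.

5/13

60 = 2^2 × 3 × 5
156 = 2^2 × 3 × 13
gcd(60, 156) = 2^2 × 3 = 12.
Divide numerator and denominator by 12: 60/156 = 5/13.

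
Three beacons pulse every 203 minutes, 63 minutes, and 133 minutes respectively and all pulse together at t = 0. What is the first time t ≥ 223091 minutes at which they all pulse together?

Joint pulses occur at multiples of LCM(203, 63, 133).
203 = 7 × 29
63 = 3^2 × 7
133 = 7 × 19
LCM(203, 63, 133) = 3^2 × 7 × 19 × 29 = 34713.
Smallest multiple of 34713 that is ≥ 223091: ⌈223091/34713⌉ × 34713 = 7 × 34713 = 242991.

242991 minutes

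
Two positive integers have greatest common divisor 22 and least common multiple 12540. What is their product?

For any two positive integers, gcd × lcm = product = 22 × 12540 = 275880.

275880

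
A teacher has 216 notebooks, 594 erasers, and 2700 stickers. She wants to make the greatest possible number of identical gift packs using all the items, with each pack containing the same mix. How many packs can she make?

The pack count must divide each quantity, so the greatest is gcd(216, 594, 2700).
216 = 2^3 × 3^3
594 = 2 × 3^3 × 11
2700 = 2^2 × 3^3 × 5^2
gcd(216, 594, 2700) = 2 × 3^3 = 54.

54 packs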